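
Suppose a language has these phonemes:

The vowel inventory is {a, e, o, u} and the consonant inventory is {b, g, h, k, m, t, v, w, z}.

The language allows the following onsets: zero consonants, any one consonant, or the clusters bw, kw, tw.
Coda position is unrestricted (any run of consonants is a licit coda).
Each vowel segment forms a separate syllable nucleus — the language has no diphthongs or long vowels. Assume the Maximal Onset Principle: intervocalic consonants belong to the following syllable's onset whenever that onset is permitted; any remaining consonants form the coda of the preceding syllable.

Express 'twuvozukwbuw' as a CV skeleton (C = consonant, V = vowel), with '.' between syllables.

CCV.CV.CVCC.CVC

Vowels present: u, o, u, u; each is a nucleus, giving 4 syllables.
σ1/σ2 boundary: just /v/ — single C goes to the following onset.
σ2/σ3 boundary: /z/ → onset of the next syllable (single consonants are always licit onsets).
σ3/σ4 boundary: /kwb/; trying suffixes from longest down, /b/ is the first permitted one, so coda /kw/ | onset /b/.
Putting it together: twu.vo.zukw.buw.
Mapping each syllable to C/V: /twu/ → CCV, /vo/ → CV, /zukw/ → CVCC, /buw/ → CVC.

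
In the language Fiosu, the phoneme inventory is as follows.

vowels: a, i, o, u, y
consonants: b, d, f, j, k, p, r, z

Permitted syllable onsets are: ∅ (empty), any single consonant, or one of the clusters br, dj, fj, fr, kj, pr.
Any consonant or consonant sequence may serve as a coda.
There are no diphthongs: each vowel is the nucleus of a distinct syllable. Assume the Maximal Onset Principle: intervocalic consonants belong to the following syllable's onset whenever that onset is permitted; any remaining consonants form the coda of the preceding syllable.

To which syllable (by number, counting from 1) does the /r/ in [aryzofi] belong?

2

Nuclei (vowels): a, y, o, i → 4 syllables.
σ1/σ2 boundary: /r/ → onset of the next syllable (single consonants are always licit onsets).
σ2/σ3 boundary: /z/ → onset of the next syllable (single consonants are always licit onsets).
σ3/σ4 boundary: just /f/ — single C goes to the following onset.
Putting it together: a.ry.zo.fi.
The /r/ is in the onset of syllable 2 (/ry/).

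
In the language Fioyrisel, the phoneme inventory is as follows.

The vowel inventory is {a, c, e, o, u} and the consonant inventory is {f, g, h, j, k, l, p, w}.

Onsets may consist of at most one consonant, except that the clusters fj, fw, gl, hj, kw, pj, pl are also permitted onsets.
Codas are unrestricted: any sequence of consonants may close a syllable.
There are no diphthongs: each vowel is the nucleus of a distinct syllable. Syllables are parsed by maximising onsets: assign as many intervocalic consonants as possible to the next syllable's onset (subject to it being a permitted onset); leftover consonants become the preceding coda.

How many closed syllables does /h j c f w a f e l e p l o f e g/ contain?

1

The vowels are c, a, e, e, o, e — 6 nuclei, so 6 syllables.
σ1/σ2 boundary: /fw/ is a licit onset in full, so it all attaches to the next syllable.
σ2/σ3 boundary: just /f/ — single C goes to the following onset.
σ3/σ4 boundary: /l/ is a single consonant, so it becomes the next onset.
σ4/σ5 boundary: /pl/ — entire cluster is a permitted onset → onset /pl/, coda ∅.
σ5/σ6 boundary: /f/ is a single consonant, so it becomes the next onset.
Result: hjc.fwa.fe.le.plo.feg.
Classifying each syllable: /hjc/ (open), /fwa/ (open), /fe/ (open), /le/ (open), /plo/ (open), /feg/ (closed).
Closed syllables: 1.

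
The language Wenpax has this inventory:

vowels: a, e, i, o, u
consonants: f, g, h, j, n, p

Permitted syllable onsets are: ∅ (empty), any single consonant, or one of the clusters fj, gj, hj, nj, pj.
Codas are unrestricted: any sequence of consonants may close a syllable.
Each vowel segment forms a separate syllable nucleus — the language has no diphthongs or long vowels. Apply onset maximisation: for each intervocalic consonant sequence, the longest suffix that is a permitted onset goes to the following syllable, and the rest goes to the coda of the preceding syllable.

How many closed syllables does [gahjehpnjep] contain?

Vowels present: a, e, e; each is a nucleus, giving 3 syllables.
σ1/σ2 boundary: /hj/ is a licit onset in full, so it all attaches to the next syllable.
σ2/σ3 boundary: cluster /hpnj/ — the longest permitted-onset suffix is /nj/; onset = /nj/, preceding coda = /hp/.
Result: ga.hjehp.njep.
Classifying each syllable: /ga/ (open), /hjehp/ (closed), /njep/ (closed).
Closed syllables: 2.

2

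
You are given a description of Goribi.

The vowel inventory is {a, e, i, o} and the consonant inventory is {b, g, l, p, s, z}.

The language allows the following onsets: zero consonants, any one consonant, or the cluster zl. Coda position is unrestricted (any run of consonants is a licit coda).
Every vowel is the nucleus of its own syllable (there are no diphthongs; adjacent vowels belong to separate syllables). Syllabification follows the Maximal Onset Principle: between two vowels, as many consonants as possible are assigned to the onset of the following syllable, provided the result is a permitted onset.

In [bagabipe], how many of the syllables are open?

4

Nuclei (vowels): a, a, i, e → 4 syllables.
V1 /a/ – V2 /a/: /g/ is a single consonant, so it becomes the next onset.
V2 /a/ – V3 /i/: /b/ is a single consonant, so it becomes the next onset.
V3 /i/ – V4 /e/: /p/ → onset of the next syllable (single consonants are always licit onsets).
Syllabification: ba.ga.bi.pe.
Classifying each syllable: /ba/ (open), /ga/ (open), /bi/ (open), /pe/ (open).
Open syllables: 4.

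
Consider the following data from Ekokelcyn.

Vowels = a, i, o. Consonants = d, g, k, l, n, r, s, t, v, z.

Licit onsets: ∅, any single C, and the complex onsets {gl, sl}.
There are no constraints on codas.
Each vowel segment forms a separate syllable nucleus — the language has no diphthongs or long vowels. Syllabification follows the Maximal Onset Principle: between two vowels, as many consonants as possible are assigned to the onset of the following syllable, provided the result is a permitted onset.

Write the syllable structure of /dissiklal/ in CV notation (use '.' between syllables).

Vowels present: i, i, a; each is a nucleus, giving 3 syllables.
Between /i/ (V1) and /i/ (V2): /ss/ splits as /s/ + /s/ (/s/ is the longest suffix that is a licit onset).
Between /i/ (V2) and /a/ (V3): cluster /kl/ — the longest permitted-onset suffix is /l/; onset = /l/, preceding coda = /k/.
Syllabification: dis.sik.lal.
Mapping each syllable to C/V: /dis/ → CVC, /sik/ → CVC, /lal/ → CVC.

CVC.CVC.CVC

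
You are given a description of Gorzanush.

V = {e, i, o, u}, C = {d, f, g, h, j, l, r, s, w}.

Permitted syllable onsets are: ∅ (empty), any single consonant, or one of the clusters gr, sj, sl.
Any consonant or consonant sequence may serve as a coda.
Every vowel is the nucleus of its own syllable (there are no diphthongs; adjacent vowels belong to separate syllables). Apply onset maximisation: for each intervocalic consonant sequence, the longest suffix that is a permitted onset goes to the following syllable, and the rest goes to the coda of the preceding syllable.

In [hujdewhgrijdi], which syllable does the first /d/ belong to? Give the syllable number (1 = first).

2

Nuclei (vowels): u, e, i, i → 4 syllables.
V1 /u/ – V2 /e/: /jd/ — longest licit onset from the right is /d/, leaving /j/ as coda.
V2 /e/ – V3 /i/: /whgr/ — longest licit onset from the right is /gr/, leaving /wh/ as coda.
V3 /i/ – V4 /i/: /jd/; trying suffixes from longest down, /d/ is the first permitted one, so coda /j/ | onset /d/.
Result: huj.dewh.grij.di.
The first /d/ is in the onset of syllable 2 (/dewh/).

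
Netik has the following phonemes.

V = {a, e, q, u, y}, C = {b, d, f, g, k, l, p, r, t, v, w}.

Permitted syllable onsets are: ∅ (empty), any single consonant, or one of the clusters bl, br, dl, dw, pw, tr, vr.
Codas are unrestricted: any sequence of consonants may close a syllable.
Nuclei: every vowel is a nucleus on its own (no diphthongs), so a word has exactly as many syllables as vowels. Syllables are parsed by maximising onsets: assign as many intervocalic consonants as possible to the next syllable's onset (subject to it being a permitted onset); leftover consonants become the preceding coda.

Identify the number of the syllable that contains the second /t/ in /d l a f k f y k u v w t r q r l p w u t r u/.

6

Vowels present: a, y, u, q, u, u; each is a nucleus, giving 6 syllables.
/a…y/ gap (V1→V2): cluster /fkf/ — the longest permitted-onset suffix is /f/; onset = /f/, preceding coda = /fk/.
/y…u/ gap (V2→V3): just /k/ — single C goes to the following onset.
/u…q/ gap (V3→V4): /vwtr/; trying suffixes from longest down, /tr/ is the first permitted one, so coda /vw/ | onset /tr/.
/q…u/ gap (V4→V5): /rlpw/ — longest licit onset from the right is /pw/, leaving /rl/ as coda.
/u…u/ gap (V5→V6): /tr/ is a licit onset in full, so it all attaches to the next syllable.
Syllabification: dlafk.fy.kuvw.trqrl.pwu.tru.
The second /t/ is in the onset of syllable 6 (/tru/).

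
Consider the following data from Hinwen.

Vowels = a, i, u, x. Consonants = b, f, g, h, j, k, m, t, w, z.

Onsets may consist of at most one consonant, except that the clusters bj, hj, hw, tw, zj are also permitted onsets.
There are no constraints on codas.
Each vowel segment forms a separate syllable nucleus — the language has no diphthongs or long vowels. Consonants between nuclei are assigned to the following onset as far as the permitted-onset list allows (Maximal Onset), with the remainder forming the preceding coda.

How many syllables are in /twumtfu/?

2

Nuclei (vowels): u, u → 2 syllables.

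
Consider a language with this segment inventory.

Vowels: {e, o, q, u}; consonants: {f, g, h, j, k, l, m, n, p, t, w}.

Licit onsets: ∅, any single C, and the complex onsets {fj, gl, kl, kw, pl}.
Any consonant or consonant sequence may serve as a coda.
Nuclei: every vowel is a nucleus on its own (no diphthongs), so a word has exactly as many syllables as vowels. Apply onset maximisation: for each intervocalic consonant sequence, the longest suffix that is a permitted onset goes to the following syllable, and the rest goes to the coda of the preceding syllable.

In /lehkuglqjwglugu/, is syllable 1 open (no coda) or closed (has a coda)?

Nuclei (vowels): e, u, q, u, u → 5 syllables.
/e…u/ gap (V1→V2): /hk/; trying suffixes from longest down, /k/ is the first permitted one, so coda /h/ | onset /k/.
/u…q/ gap (V2→V3): cluster /gl/ — /gl/ is itself a permitted onset, so the whole cluster goes right; preceding coda = ∅.
/q…u/ gap (V3→V4): /jwgl/; trying suffixes from longest down, /gl/ is the first permitted one, so coda /jw/ | onset /gl/.
/u…u/ gap (V4→V5): just /g/ — single C goes to the following onset.
So the parse is leh.ku.glqjw.glu.gu.
Syllable 1 is /leh/ with coda /h/, so it is closed.

closed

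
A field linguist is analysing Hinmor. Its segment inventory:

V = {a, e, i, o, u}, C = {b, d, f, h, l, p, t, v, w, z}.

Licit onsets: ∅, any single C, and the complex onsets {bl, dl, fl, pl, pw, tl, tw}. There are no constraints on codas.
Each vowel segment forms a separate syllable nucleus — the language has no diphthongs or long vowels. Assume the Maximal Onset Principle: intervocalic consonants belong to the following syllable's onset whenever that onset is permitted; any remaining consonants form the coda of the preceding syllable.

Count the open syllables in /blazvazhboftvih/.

0

Vowels present: a, a, o, i; each is a nucleus, giving 4 syllables.
/a…a/ gap (V1→V2): /zv/; trying suffixes from longest down, /v/ is the first permitted one, so coda /z/ | onset /v/.
/a…o/ gap (V2→V3): /zhb/ splits as /zh/ + /b/ (/b/ is the longest suffix that is a licit onset).
/o…i/ gap (V3→V4): /ftv/ splits as /ft/ + /v/ (/v/ is the longest suffix that is a licit onset).
Syllabification: blaz.vazh.boft.vih.
Classifying each syllable: /blaz/ (closed), /vazh/ (closed), /boft/ (closed), /vih/ (closed).
Open syllables: 0.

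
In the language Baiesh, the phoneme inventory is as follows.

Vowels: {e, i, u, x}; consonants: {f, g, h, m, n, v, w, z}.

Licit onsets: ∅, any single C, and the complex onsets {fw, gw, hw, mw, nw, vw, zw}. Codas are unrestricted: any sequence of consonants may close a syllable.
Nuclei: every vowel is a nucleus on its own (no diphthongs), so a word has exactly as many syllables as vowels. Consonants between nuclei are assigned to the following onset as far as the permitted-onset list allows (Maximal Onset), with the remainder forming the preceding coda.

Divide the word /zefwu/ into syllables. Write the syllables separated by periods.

ze.fwu

Nuclei (vowels): e, u → 2 syllables.
Between /e/ (V1) and /u/ (V2): cluster /fw/ — /fw/ is itself a permitted onset, so the whole cluster goes right; preceding coda = ∅.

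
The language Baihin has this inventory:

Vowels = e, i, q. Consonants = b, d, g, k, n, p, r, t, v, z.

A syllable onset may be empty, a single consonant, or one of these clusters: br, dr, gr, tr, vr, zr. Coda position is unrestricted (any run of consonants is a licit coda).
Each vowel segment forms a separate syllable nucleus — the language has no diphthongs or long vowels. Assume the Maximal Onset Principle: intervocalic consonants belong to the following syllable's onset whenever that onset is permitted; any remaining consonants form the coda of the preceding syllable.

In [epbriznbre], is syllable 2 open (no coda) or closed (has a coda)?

closed

The vowels are e, i, e — 3 nuclei, so 3 syllables.
V1 /e/ – V2 /i/: /pbr/; trying suffixes from longest down, /br/ is the first permitted one, so coda /p/ | onset /br/.
V2 /i/ – V3 /e/: /znbr/ — longest licit onset from the right is /br/, leaving /zn/ as coda.
Result: ep.brizn.bre.
Syllable 2 is /brizn/ with coda /zn/, so it is closed.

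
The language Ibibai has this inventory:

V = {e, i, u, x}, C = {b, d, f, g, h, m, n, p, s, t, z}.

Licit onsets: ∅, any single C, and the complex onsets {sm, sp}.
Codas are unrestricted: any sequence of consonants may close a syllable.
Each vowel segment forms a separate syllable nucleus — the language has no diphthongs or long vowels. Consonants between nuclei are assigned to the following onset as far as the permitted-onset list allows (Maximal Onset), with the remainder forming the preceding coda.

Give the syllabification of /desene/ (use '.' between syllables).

de.se.ne

The vowels are e, e, e — 3 nuclei, so 3 syllables.
/e…e/ gap (V1→V2): /s/ → onset of the next syllable (single consonants are always licit onsets).
/e…e/ gap (V2→V3): /n/ is a single consonant, so it becomes the next onset.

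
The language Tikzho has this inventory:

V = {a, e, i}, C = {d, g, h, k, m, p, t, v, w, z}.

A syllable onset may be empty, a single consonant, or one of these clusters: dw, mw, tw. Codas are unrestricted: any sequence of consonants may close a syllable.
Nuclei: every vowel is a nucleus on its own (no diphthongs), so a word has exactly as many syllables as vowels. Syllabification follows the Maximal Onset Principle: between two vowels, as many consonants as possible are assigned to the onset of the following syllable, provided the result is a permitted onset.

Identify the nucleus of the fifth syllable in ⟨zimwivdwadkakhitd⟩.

i

The vowels are i, i, a, a, i — 5 nuclei, so 5 syllables.
The fifth nucleus (vowel 5 from the left) is /i/.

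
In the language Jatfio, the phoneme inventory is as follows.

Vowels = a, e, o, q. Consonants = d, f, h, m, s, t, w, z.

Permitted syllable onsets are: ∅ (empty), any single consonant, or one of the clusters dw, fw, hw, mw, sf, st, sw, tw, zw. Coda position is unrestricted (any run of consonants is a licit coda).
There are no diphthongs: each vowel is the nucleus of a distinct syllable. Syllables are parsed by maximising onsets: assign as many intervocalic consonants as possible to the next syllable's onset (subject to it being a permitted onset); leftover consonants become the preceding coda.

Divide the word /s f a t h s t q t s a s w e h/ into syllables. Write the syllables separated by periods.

Vowels present: a, q, a, e; each is a nucleus, giving 4 syllables.
σ1/σ2 boundary: /thst/; trying suffixes from longest down, /st/ is the first permitted one, so coda /th/ | onset /st/.
σ2/σ3 boundary: /ts/ splits as /t/ + /s/ (/s/ is the longest suffix that is a licit onset).
σ3/σ4 boundary: /sw/ — entire cluster is a permitted onset → onset /sw/, coda ∅.

sfath.stqt.sa.sweh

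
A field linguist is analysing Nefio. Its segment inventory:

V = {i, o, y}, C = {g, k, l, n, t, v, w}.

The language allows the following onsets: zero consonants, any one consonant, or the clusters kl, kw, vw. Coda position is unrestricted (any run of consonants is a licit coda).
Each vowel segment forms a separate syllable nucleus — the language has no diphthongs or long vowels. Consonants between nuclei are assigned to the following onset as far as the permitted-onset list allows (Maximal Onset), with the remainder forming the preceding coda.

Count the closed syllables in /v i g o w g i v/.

2

The vowels are i, o, i — 3 nuclei, so 3 syllables.
/i…o/ gap (V1→V2): /g/ is a single consonant, so it becomes the next onset.
/o…i/ gap (V2→V3): cluster /wg/ — the longest permitted-onset suffix is /g/; onset = /g/, preceding coda = /w/.
Putting it together: vi.gow.giv.
Classifying each syllable: /vi/ (open), /gow/ (closed), /giv/ (closed).
Closed syllables: 2.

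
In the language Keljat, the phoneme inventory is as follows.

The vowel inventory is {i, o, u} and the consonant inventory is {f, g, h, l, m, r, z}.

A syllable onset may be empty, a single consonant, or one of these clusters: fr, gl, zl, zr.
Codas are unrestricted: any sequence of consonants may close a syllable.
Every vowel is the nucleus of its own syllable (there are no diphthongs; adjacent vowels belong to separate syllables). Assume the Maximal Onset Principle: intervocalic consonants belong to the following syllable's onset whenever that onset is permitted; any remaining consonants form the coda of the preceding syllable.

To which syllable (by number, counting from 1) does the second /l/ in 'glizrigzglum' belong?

3

The vowels are i, i, u — 3 nuclei, so 3 syllables.
σ1/σ2 boundary: cluster /zr/ — /zr/ is itself a permitted onset, so the whole cluster goes right; preceding coda = ∅.
σ2/σ3 boundary: /gzgl/ — longest licit onset from the right is /gl/, leaving /gz/ as coda.
Result: gli.zrigz.glum.
The second /l/ is in the onset of syllable 3 (/glum/).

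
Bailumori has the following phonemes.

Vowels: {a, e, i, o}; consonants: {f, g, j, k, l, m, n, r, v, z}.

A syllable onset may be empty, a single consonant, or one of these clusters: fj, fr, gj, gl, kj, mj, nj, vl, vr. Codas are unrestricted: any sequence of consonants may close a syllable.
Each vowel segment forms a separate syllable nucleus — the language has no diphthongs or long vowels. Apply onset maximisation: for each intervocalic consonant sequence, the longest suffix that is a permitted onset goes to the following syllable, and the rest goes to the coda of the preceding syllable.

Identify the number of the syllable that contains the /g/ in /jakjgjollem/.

Nuclei (vowels): a, o, e → 3 syllables.
V1 /a/ – V2 /o/: /kjgj/; trying suffixes from longest down, /gj/ is the first permitted one, so coda /kj/ | onset /gj/.
V2 /o/ – V3 /e/: /ll/ — longest licit onset from the right is /l/, leaving /l/ as coda.
Putting it together: jakj.gjol.lem.
The /g/ is in the onset of syllable 2 (/gjol/).

2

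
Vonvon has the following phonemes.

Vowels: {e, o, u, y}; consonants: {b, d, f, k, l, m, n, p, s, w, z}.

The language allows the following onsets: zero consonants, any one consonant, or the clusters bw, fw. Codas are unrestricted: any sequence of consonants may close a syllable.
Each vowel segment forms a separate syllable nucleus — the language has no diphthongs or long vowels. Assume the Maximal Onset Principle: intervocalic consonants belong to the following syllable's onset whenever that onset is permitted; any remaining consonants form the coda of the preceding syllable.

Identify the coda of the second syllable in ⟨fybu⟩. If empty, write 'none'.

none

The vowels are y, u — 2 nuclei, so 2 syllables.
σ1/σ2 boundary: just /b/ — single C goes to the following onset.
Putting it together: fy.bu.
Syllable 2 is /bu/: onset /b/, nucleus /u/, coda ∅.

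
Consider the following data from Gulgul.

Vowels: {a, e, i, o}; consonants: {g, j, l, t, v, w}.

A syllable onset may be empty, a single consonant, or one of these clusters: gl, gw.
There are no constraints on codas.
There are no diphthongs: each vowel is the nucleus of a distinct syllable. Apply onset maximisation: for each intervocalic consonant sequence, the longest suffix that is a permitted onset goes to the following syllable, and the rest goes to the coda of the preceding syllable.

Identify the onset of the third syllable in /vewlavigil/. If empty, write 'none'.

Vowels present: e, a, i, i; each is a nucleus, giving 4 syllables.
σ1/σ2 boundary: /wl/ — longest licit onset from the right is /l/, leaving /w/ as coda.
σ2/σ3 boundary: just /v/ — single C goes to the following onset.
σ3/σ4 boundary: just /g/ — single C goes to the following onset.
So the parse is vew.la.vi.gil.
Syllable 3 is /vi/: onset /v/, nucleus /i/, coda ∅.

v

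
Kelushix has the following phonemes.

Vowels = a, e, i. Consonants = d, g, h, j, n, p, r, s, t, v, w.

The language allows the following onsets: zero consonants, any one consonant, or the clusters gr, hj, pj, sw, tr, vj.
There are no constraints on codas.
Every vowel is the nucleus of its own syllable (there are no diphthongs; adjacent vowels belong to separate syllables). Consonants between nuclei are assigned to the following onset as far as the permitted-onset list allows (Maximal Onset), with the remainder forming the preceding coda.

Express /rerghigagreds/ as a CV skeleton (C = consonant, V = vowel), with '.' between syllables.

The vowels are e, i, a, e — 4 nuclei, so 4 syllables.
Between /e/ (V1) and /i/ (V2): /rgh/; trying suffixes from longest down, /h/ is the first permitted one, so coda /rg/ | onset /h/.
Between /i/ (V2) and /a/ (V3): /g/ is a single consonant, so it becomes the next onset.
Between /a/ (V3) and /e/ (V4): /gr/ is a licit onset in full, so it all attaches to the next syllable.
So the parse is rerg.hi.ga.greds.
Mapping each syllable to C/V: /rerg/ → CVCC, /hi/ → CV, /ga/ → CV, /greds/ → CCVCC.

CVCC.CV.CV.CCVCC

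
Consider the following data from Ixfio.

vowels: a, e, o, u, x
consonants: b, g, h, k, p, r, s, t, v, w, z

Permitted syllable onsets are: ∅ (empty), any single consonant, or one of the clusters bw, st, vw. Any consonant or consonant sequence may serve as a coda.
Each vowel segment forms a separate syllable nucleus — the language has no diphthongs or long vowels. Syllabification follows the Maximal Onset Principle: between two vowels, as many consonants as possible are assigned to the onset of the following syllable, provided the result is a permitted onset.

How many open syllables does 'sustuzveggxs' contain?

1

The vowels are u, u, e, x — 4 nuclei, so 4 syllables.
σ1/σ2 boundary: /st/ — entire cluster is a permitted onset → onset /st/, coda ∅.
σ2/σ3 boundary: /zv/; trying suffixes from longest down, /v/ is the first permitted one, so coda /z/ | onset /v/.
σ3/σ4 boundary: /gg/ splits as /g/ + /g/ (/g/ is the longest suffix that is a licit onset).
Syllabification: su.stuz.veg.gxs.
Classifying each syllable: /su/ (open), /stuz/ (closed), /veg/ (closed), /gxs/ (closed).
Open syllables: 1.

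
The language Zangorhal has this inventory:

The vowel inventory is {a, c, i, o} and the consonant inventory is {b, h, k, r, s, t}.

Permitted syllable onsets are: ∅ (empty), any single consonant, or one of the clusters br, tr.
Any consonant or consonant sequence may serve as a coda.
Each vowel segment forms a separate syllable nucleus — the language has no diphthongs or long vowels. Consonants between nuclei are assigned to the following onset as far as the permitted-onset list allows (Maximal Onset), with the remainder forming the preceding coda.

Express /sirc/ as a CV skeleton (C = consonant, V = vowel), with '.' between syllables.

CV.CV

Nuclei (vowels): i, c → 2 syllables.
V1 /i/ – V2 /c/: just /r/ — single C goes to the following onset.
Result: si.rc.
Mapping each syllable to C/V: /si/ → CV, /rc/ → CV.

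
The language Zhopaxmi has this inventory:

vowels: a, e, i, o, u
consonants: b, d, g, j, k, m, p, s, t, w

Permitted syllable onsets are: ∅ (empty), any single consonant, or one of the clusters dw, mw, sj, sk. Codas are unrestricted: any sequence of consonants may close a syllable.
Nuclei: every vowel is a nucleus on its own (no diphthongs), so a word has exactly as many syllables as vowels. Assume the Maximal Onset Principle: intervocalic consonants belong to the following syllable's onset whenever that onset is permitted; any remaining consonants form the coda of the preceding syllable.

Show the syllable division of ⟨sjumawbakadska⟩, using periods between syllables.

sju.maw.ba.kad.ska

Vowels present: u, a, a, a, a; each is a nucleus, giving 5 syllables.
V1 /u/ – V2 /a/: just /m/ — single C goes to the following onset.
V2 /a/ – V3 /a/: /wb/ splits as /w/ + /b/ (/b/ is the longest suffix that is a licit onset).
V3 /a/ – V4 /a/: /k/ → onset of the next syllable (single consonants are always licit onsets).
V4 /a/ – V5 /a/: /dsk/ splits as /d/ + /sk/ (/sk/ is the longest suffix that is a licit onset).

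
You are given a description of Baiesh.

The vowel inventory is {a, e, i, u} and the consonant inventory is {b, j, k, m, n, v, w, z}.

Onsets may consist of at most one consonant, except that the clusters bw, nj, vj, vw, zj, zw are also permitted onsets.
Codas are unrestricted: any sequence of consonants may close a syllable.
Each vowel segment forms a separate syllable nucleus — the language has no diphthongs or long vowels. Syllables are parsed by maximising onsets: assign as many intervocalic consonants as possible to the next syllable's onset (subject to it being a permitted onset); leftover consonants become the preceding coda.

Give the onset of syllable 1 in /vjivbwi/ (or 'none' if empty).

Vowels present: i, i; each is a nucleus, giving 2 syllables.
V1 /i/ – V2 /i/: /vbw/; trying suffixes from longest down, /bw/ is the first permitted one, so coda /v/ | onset /bw/.
So the parse is vjiv.bwi.
Syllable 1 is /vjiv/: onset /vj/, nucleus /i/, coda /v/.

vj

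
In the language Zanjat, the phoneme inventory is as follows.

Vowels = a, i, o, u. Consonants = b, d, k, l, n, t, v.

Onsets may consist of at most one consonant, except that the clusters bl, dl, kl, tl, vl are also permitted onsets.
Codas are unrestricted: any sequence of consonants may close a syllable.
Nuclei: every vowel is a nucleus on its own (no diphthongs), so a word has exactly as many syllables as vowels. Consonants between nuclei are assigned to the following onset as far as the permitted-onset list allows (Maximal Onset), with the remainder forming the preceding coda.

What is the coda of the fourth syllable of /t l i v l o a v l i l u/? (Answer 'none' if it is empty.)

none

Vowels present: i, o, a, i, u; each is a nucleus, giving 5 syllables.
Between /i/ (V1) and /o/ (V2): /vl/ is a licit onset in full, so it all attaches to the next syllable.
Between /o/ (V2) and /a/ (V3): hiatus — the boundary sits between the two vowels.
Between /a/ (V3) and /i/ (V4): /vl/ is a licit onset in full, so it all attaches to the next syllable.
Between /i/ (V4) and /u/ (V5): /l/ is a single consonant, so it becomes the next onset.
Result: tli.vlo.a.vli.lu.
Syllable 4 is /vli/: onset /vl/, nucleus /i/, coda ∅.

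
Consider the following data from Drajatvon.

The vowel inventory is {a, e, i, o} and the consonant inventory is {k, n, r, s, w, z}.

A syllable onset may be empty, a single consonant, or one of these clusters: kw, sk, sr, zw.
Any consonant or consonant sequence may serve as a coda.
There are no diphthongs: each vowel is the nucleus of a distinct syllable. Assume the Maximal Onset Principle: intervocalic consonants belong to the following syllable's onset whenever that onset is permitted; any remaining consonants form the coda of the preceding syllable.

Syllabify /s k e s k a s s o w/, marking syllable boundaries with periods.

ske.skas.sow

The vowels are e, a, o — 3 nuclei, so 3 syllables.
σ1/σ2 boundary: /sk/ — entire cluster is a permitted onset → onset /sk/, coda ∅.
σ2/σ3 boundary: /ss/; trying suffixes from longest down, /s/ is the first permitted one, so coda /s/ | onset /s/.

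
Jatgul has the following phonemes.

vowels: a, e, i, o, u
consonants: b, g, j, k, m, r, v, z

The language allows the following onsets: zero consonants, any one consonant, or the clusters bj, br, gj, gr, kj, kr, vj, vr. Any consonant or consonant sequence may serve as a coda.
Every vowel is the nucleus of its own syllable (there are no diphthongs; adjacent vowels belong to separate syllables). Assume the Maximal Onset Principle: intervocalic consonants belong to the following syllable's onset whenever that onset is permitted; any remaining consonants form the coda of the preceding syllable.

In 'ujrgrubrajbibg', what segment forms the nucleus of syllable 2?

u

Nuclei (vowels): u, u, a, i → 4 syllables.
The second nucleus (vowel 2 from the left) is /u/.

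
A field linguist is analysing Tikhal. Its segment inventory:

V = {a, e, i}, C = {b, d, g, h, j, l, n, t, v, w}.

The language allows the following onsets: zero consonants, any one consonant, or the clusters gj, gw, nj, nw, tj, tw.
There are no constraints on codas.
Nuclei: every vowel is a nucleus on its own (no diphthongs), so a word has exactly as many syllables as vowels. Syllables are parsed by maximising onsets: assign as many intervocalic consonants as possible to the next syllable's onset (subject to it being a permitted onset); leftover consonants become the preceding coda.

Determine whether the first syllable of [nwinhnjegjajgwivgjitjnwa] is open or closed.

closed

Vowels present: i, e, a, i, i, a; each is a nucleus, giving 6 syllables.
/i…e/ gap (V1→V2): cluster /nhnj/ — the longest permitted-onset suffix is /nj/; onset = /nj/, preceding coda = /nh/.
/e…a/ gap (V2→V3): /gj/ is a licit onset in full, so it all attaches to the next syllable.
/a…i/ gap (V3→V4): /jgw/ — longest licit onset from the right is /gw/, leaving /j/ as coda.
/i…i/ gap (V4→V5): /vgj/ splits as /v/ + /gj/ (/gj/ is the longest suffix that is a licit onset).
/i…a/ gap (V5→V6): /tjnw/; trying suffixes from longest down, /nw/ is the first permitted one, so coda /tj/ | onset /nw/.
Result: nwinh.nje.gjaj.gwiv.gjitj.nwa.
Syllable 1 is /nwinh/ with coda /nh/, so it is closed.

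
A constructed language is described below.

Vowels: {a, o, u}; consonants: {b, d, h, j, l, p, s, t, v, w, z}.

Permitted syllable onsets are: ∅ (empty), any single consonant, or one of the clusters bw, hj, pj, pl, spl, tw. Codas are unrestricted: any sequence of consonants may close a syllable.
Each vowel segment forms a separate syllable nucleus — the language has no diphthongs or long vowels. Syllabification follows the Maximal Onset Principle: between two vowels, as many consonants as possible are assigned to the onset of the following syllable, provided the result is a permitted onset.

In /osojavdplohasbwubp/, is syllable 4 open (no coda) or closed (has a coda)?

The vowels are o, o, a, o, a, u — 6 nuclei, so 6 syllables.
V1 /o/ – V2 /o/: /s/ is a single consonant, so it becomes the next onset.
V2 /o/ – V3 /a/: just /j/ — single C goes to the following onset.
V3 /a/ – V4 /o/: /vdpl/ splits as /vd/ + /pl/ (/pl/ is the longest suffix that is a licit onset).
V4 /o/ – V5 /a/: /h/ → onset of the next syllable (single consonants are always licit onsets).
V5 /a/ – V6 /u/: /sbw/ splits as /s/ + /bw/ (/bw/ is the longest suffix that is a licit onset).
Putting it together: o.so.javd.plo.has.bwubp.
Syllable 4 is /plo/; it ends in its nucleus with no coda, so it is open.

open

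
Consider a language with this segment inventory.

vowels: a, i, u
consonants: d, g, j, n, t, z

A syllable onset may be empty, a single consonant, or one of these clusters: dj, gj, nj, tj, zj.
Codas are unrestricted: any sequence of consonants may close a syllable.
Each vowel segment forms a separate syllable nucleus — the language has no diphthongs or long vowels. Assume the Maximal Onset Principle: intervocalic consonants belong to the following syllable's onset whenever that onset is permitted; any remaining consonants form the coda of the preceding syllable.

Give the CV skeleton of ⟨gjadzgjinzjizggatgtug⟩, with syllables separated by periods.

CCVCC.CCVC.CCVCC.CVCC.CVC

The vowels are a, i, i, a, u — 5 nuclei, so 5 syllables.
/a…i/ gap (V1→V2): /dzgj/ — longest licit onset from the right is /gj/, leaving /dz/ as coda.
/i…i/ gap (V2→V3): /nzj/; trying suffixes from longest down, /zj/ is the first permitted one, so coda /n/ | onset /zj/.
/i…a/ gap (V3→V4): cluster /zgg/ — the longest permitted-onset suffix is /g/; onset = /g/, preceding coda = /zg/.
/a…u/ gap (V4→V5): /tgt/ — longest licit onset from the right is /t/, leaving /tg/ as coda.
Syllabification: gjadz.gjin.zjizg.gatg.tug.
Mapping each syllable to C/V: /gjadz/ → CCVCC, /gjin/ → CCVC, /zjizg/ → CCVCC, /gatg/ → CVCC, /tug/ → CVC.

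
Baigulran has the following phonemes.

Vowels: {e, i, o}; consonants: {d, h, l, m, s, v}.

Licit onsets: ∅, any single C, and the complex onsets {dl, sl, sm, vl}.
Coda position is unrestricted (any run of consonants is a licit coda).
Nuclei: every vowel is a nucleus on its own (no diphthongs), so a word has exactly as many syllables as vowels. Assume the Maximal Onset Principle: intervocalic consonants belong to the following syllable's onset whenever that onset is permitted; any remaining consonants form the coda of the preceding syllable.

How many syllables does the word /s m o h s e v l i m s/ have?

3

The vowels are o, e, i — 3 nuclei, so 3 syllables.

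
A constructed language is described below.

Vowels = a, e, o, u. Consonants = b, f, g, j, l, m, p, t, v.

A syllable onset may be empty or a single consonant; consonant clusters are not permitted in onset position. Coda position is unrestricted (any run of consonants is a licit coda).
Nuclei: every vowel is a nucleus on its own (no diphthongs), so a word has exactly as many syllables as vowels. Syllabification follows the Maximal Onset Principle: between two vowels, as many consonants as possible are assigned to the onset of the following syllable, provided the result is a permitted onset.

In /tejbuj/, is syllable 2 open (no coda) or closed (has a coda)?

closed

Vowels present: e, u; each is a nucleus, giving 2 syllables.
/e…u/ gap (V1→V2): /jb/ — longest licit onset from the right is /b/, leaving /j/ as coda.
Syllabification: tej.buj.
Syllable 2 is /buj/ with coda /j/, so it is closed.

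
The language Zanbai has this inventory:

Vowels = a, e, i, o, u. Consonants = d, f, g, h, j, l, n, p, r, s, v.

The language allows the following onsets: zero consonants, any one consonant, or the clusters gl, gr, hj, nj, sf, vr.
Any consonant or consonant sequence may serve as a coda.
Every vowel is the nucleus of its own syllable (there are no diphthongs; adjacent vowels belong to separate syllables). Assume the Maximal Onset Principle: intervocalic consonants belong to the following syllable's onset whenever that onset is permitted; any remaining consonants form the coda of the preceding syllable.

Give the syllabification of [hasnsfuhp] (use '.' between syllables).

The vowels are a, u — 2 nuclei, so 2 syllables.
V1 /a/ – V2 /u/: /snsf/ splits as /sn/ + /sf/ (/sf/ is the longest suffix that is a licit onset).

hasn.sfuhp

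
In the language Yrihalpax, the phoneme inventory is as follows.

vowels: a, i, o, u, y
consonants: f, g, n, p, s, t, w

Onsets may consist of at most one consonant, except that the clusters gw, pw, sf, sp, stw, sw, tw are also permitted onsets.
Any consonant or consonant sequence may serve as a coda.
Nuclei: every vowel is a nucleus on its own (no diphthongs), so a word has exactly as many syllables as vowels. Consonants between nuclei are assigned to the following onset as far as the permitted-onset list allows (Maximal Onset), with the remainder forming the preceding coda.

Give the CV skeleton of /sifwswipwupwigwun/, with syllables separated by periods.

CVCC.CCV.CCV.CCV.CCVC

Nuclei (vowels): i, i, u, i, u → 5 syllables.
/i…i/ gap (V1→V2): /fwsw/ splits as /fw/ + /sw/ (/sw/ is the longest suffix that is a licit onset).
/i…u/ gap (V2→V3): /pw/ is a licit onset in full, so it all attaches to the next syllable.
/u…i/ gap (V3→V4): cluster /pw/ — /pw/ is itself a permitted onset, so the whole cluster goes right; preceding coda = ∅.
/i…u/ gap (V4→V5): /gw/ is a licit onset in full, so it all attaches to the next syllable.
Syllabification: sifw.swi.pwu.pwi.gwun.
Mapping each syllable to C/V: /sifw/ → CVCC, /swi/ → CCV, /pwu/ → CCV, /pwi/ → CCV, /gwun/ → CCVC.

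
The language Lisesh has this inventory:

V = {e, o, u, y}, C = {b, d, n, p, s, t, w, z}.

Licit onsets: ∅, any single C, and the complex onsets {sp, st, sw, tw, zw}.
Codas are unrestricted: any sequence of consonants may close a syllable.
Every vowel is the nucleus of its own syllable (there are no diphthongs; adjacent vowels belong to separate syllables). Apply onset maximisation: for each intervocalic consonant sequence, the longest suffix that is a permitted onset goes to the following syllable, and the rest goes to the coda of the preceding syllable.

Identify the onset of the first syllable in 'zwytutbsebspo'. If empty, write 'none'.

Vowels present: y, u, e, o; each is a nucleus, giving 4 syllables.
Between /y/ (V1) and /u/ (V2): /t/ is a single consonant, so it becomes the next onset.
Between /u/ (V2) and /e/ (V3): /tbs/; trying suffixes from longest down, /s/ is the first permitted one, so coda /tb/ | onset /s/.
Between /e/ (V3) and /o/ (V4): /bsp/ — longest licit onset from the right is /sp/, leaving /b/ as coda.
So the parse is zwy.tutb.seb.spo.
Syllable 1 is /zwy/: onset /zw/, nucleus /y/, coda ∅.

zw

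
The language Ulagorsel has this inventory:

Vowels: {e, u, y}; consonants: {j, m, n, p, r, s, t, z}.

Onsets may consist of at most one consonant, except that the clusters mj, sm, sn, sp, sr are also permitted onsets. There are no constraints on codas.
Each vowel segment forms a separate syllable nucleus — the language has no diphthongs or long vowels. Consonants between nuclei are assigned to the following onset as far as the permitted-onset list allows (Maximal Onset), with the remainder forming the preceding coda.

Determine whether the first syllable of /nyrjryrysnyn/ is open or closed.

closed

Vowels present: y, y, y, y; each is a nucleus, giving 4 syllables.
V1 /y/ – V2 /y/: cluster /rjr/ — the longest permitted-onset suffix is /r/; onset = /r/, preceding coda = /rj/.
V2 /y/ – V3 /y/: /r/ → onset of the next syllable (single consonants are always licit onsets).
V3 /y/ – V4 /y/: /sn/ is a licit onset in full, so it all attaches to the next syllable.
So the parse is nyrj.ry.ry.snyn.
Syllable 1 is /nyrj/ with coda /rj/, so it is closed.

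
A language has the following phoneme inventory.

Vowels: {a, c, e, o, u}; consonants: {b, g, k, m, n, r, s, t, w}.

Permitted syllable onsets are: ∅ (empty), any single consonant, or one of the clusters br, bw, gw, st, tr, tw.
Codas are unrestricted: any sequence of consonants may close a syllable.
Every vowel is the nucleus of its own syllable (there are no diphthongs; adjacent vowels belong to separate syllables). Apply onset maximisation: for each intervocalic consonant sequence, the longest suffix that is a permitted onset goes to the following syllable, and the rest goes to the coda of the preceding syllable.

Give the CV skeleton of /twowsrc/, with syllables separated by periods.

CCVCC.CV

Vowels present: o, c; each is a nucleus, giving 2 syllables.
σ1/σ2 boundary: cluster /wsr/ — the longest permitted-onset suffix is /r/; onset = /r/, preceding coda = /ws/.
So the parse is twows.rc.
Mapping each syllable to C/V: /twows/ → CCVCC, /rc/ → CV.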